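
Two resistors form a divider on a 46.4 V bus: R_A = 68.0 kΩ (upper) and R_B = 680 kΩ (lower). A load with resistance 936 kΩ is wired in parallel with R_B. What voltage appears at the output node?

V_out ≈ 39.6 V

The load sits in parallel with R_B: R_B‖R_L = (680 × 936) / (680 + 936) = 393.9 kΩ.
V_out = 46.4 × 393.9 / (68.0 + 393.9) = 46.4 × 393.9/461.9 = 39.6 V.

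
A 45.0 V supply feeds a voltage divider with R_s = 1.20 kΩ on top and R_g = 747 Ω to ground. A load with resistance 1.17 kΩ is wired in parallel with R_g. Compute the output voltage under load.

The load sits in parallel with R_g: R_g‖R_L = (747 × 1170) / (747 + 1170) = 455.9 Ω.
V_out = 45.0 × 455.9 / (1200 + 455.9) = 45.0 × 455.9/1656 = 12.4 V.

V_out ≈ 12.4 V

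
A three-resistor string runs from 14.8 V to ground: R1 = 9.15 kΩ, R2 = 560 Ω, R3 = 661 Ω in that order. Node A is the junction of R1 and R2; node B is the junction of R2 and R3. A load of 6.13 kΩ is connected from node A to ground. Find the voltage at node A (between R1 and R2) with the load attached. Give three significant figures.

Below node A the series string R2+R3 = 1221 Ω sits in parallel with the 6130 Ω load: 1018 Ω.
V_A = 14.8 × 1018/(9150 + 1018) = 1.48 V.

V ≈ 1.48 V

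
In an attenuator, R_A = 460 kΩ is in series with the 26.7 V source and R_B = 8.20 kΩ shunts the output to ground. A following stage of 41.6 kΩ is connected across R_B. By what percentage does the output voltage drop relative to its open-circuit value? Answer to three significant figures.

Unloaded V = 26.7 × 8.20/468.2 = 0.4676 V.
Loaded: R_B‖R_L = 6.850 kΩ, giving V = 26.7 × 6.850/466.8 = 0.3918 V.
Drop = (0.4676 − 0.3918) / 0.4676 = 16.2 %.

16.2 %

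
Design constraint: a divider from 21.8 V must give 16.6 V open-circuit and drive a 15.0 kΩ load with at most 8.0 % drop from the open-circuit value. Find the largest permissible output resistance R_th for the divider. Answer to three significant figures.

R_th ≤ 1.30 kΩ

Loading drop = R_th/(R_th + R_L) ≤ 0.0800, so R_th ≤ R_L · ε/(1−ε) = 15.0 kΩ × 0.0800/0.9200 = 1.30 kΩ.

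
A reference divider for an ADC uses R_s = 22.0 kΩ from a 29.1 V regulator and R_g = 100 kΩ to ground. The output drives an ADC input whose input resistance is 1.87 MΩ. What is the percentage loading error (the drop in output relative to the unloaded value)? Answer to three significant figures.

The divider's output (Thévenin) resistance is R_s‖R_g = 18.03 kΩ.
Fractional drop under load = R_th/(R_th + R_L) = 18.03 / (18.03 + 1870) = 0.009551.
So the output falls by 0.955 %.

0.955 %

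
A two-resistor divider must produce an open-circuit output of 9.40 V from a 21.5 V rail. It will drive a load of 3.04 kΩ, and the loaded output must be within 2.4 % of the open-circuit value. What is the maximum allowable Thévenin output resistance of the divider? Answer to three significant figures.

R_th ≤ 74.8 Ω

Loading drop = R_th/(R_th + R_L) ≤ 0.0240, so R_th ≤ R_L · ε/(1−ε) = 3.04 kΩ × 0.0240/0.9760 = 74.8 Ω.
(Any R1, R2 with R2/(R1+R2) = 0.437 and R1‖R2 ≤ 74.8 Ω will meet the spec.)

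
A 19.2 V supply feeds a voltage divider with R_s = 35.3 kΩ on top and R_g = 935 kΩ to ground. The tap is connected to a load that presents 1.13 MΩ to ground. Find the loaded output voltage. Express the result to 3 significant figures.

V_out ≈ 18.0 V

The load sits in parallel with R_g: R_g‖R_L = (935 × 1130) / (935 + 1130) = 511.6 kΩ.
V_out = 19.2 × 511.6 / (35.3 + 511.6) = 19.2 × 511.6/546.9 = 18.0 V.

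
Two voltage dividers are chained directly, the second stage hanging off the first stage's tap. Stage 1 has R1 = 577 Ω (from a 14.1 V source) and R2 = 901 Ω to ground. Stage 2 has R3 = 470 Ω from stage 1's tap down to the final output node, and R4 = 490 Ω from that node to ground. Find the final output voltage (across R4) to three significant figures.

Stage 2 presents R3+R4 = 960.0 Ω as a load on stage 1's tap.
Stage 1's lower leg becomes R2‖(R3+R4) = 464.8 Ω, so V_mid = 14.1 × 464.8/1042 = 6.291 V.
Stage 2 is itself unloaded: V_out = V_mid × R4/(R3+R4) = 6.291 × 490/960.0 = 3.21 V.

V_out ≈ 3.21 V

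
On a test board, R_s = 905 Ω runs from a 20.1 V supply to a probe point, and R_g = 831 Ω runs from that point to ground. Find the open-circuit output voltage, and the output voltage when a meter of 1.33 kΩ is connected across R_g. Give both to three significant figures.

Open-circuit: V = 20.1 × 831/(905 + 831) = 9.62 V.
With the load, R_g becomes R_g‖R_L = 511.4 Ω, so V = 20.1 × 511.4/1416 = 7.26 V.

Unloaded: 9.62 V; loaded: 7.26 V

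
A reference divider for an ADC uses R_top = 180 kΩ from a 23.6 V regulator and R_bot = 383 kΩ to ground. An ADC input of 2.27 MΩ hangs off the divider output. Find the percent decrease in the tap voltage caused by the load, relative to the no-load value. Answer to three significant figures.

The divider's output (Thévenin) resistance is R_top‖R_bot = 122.5 kΩ.
Fractional drop under load = R_th/(R_th + R_L) = 122.5 / (122.5 + 2270) = 0.05118.
So the output falls by 5.12 %.

5.12 %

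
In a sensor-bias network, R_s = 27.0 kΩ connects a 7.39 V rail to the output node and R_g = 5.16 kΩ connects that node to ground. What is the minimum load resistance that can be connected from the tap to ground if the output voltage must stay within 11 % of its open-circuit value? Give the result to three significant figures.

R_L(min) ≈ 35.1 kΩ

Output resistance R_th = R_s‖R_g = (27.0 × 5.16)/32.16 = 4.332 kΩ.
The fractional drop is R_th/(R_th + R_L); requiring this ≤ 0.110 gives R_L ≥ R_th(1/0.110 − 1) = 4.332 × 8.091 = 35.1 kΩ.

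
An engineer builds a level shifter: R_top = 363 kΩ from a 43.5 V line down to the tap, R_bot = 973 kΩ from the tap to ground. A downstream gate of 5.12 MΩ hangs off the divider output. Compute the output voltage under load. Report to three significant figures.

V_out ≈ 30.1 V

The load sits in parallel with R_bot: R_bot‖R_L = (973 × 5120) / (973 + 5120) = 817.6 kΩ.
V_out = 43.5 × 817.6 / (363 + 817.6) = 43.5 × 817.6/1181 = 30.1 V.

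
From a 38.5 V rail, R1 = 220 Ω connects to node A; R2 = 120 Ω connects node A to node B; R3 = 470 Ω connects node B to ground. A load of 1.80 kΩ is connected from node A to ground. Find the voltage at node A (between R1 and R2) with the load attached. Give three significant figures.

V ≈ 25.8 V

Below node A the series string R2+R3 = 590.0 Ω sits in parallel with the 1800 Ω load: 444.4 Ω.
V_A = 38.5 × 444.4/(220 + 444.4) = 25.8 V.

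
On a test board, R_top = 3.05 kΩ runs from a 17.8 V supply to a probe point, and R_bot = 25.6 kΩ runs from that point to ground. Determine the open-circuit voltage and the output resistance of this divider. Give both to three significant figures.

V_th is the open-circuit tap voltage: 17.8 × 25.6/(3.05 + 25.6) = 15.9 V.
With the supply zeroed, R_top and R_bot appear in parallel from the tap: R_th = R_top‖R_bot = (3.05 × 25.6)/28.65 = 2.73 kΩ.

V_th = 15.9 V, R_th = 2.73 kΩ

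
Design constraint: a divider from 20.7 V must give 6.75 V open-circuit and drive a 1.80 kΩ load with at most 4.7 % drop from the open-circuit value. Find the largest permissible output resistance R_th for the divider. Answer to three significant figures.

Loading drop = R_th/(R_th + R_L) ≤ 0.0470, so R_th ≤ R_L · ε/(1−ε) = 1.80 kΩ × 0.0470/0.9530 = 88.8 Ω.
(Any R1, R2 with R2/(R1+R2) = 0.326 and R1‖R2 ≤ 88.8 Ω will meet the spec.)

R_th ≤ 88.8 Ω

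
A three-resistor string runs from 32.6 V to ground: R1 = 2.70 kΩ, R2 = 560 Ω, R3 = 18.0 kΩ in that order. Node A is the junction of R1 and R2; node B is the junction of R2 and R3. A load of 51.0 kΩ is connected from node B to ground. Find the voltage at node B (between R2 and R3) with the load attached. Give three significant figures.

At node B, R3 is in parallel with the load: R3‖R_L = 13300 Ω.
Below node A the resistance is R2 + (R3‖R_L) = 13860 Ω, so V_A = 32.6 × 13860/16560 = 27.29 V.
Then V_B = V_A × (R3‖R_L)/(R2 + R3‖R_L) = 27.29 × 13300/13860 = 26.2 V.

V ≈ 26.2 V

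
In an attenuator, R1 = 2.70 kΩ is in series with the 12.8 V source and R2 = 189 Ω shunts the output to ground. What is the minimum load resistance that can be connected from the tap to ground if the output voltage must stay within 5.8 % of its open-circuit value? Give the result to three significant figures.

R_L(min) ≈ 2.87 kΩ

Output resistance R_th = R1‖R2 = (2700 × 189)/2889 = 176.6 Ω.
The fractional drop is R_th/(R_th + R_L); requiring this ≤ 0.0580 gives R_L ≥ R_th(1/0.0580 − 1) = 176.6 × 16.24 = 2.87 kΩ.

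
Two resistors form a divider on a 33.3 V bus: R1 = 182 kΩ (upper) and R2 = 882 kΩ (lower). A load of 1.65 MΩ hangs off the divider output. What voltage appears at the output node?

The load sits in parallel with R2: R2‖R_L = (882 × 1650) / (882 + 1650) = 574.8 kΩ.
V_out = 33.3 × 574.8 / (182 + 574.8) = 33.3 × 574.8/756.8 = 25.3 V.

V_out ≈ 25.3 V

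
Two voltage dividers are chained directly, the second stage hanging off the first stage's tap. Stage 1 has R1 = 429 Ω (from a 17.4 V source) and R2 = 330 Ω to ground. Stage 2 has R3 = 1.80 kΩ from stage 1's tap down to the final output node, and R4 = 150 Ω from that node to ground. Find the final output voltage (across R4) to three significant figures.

Stage 2 presents R3+R4 = 1950 Ω as a load on stage 1's tap.
Stage 1's lower leg becomes R2‖(R3+R4) = 282.2 Ω, so V_mid = 17.4 × 282.2/711.2 = 6.905 V.
Stage 2 is itself unloaded: V_out = V_mid × R4/(R3+R4) = 6.905 × 150/1950 = 0.531 V.

V_out ≈ 0.531 V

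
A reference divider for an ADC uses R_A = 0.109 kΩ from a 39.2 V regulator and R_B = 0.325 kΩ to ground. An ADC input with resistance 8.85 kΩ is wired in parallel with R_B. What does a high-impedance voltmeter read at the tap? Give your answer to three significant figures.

V_out ≈ 29.1 V

The load sits in parallel with R_B: R_B‖R_L = (325 × 8850) / (325 + 8850) = 313.5 Ω.
V_out = 39.2 × 313.5 / (109 + 313.5) = 39.2 × 313.5/422.5 = 29.1 V.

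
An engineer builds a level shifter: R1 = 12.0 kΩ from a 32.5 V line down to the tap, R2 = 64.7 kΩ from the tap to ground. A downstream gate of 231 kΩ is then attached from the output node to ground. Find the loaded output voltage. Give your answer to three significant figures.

The load sits in parallel with R2: R2‖R_L = (64.7 × 231) / (64.7 + 231) = 50.54 kΩ.
V_out = 32.5 × 50.54 / (12.0 + 50.54) = 32.5 × 50.54/62.54 = 26.3 V.

V_out ≈ 26.3 V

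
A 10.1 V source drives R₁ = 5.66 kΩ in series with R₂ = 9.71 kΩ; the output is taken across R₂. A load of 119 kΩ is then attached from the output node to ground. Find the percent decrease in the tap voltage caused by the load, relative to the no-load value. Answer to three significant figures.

The divider's output (Thévenin) resistance is R₁‖R₂ = 3.576 kΩ.
Fractional drop under load = R_th/(R_th + R_L) = 3.576 / (3.576 + 119) = 0.02917.
So the output falls by 2.92 %.

2.92 %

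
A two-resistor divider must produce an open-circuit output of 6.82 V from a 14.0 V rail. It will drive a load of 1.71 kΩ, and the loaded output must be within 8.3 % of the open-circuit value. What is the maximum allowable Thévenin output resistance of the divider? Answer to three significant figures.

Loading drop = R_th/(R_th + R_L) ≤ 0.0830, so R_th ≤ R_L · ε/(1−ε) = 1.71 kΩ × 0.0830/0.9170 = 155 Ω.

R_th ≤ 155 Ω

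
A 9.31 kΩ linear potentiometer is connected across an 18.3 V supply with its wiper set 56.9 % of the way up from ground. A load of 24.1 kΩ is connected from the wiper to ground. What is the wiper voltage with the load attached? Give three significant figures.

The wiper splits the pot into (1−α)R = 4.013 kΩ above and αR = 5.297 kΩ below.
Lower section ‖ load = 4.343 kΩ.
V_wiper = 18.3 × 4.343/(4.013 + 4.343) = 9.51 V.

V ≈ 9.51 V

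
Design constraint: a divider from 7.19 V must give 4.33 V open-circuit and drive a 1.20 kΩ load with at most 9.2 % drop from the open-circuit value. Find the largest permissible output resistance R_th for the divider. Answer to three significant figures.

R_th ≤ 122 Ω

Loading drop = R_th/(R_th + R_L) ≤ 0.0920, so R_th ≤ R_L · ε/(1−ε) = 1.20 kΩ × 0.0920/0.9080 = 122 Ω.
(Any R1, R2 with R2/(R1+R2) = 0.602 and R1‖R2 ≤ 122 Ω will meet the spec.)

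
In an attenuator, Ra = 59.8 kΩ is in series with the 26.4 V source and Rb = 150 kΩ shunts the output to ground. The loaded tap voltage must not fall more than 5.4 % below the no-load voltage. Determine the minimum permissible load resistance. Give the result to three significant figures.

Output resistance R_th = Ra‖Rb = (59.8 × 150)/209.8 = 42.76 kΩ.
The fractional drop is R_th/(R_th + R_L); requiring this ≤ 0.0540 gives R_L ≥ R_th(1/0.0540 − 1) = 42.76 × 17.52 = 749 kΩ.

R_L(min) ≈ 749 kΩ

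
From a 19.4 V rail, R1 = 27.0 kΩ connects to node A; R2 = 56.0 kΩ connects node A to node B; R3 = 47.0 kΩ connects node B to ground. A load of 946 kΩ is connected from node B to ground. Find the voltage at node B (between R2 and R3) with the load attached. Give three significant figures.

V ≈ 6.80 V

At node B, R3 is in parallel with the load: R3‖R_L = 44.78 kΩ.
Below node A the resistance is R2 + (R3‖R_L) = 100.8 kΩ, so V_A = 19.4 × 100.8/127.8 = 15.30 V.
Then V_B = V_A × (R3‖R_L)/(R2 + R3‖R_L) = 15.30 × 44.78/100.8 = 6.80 V.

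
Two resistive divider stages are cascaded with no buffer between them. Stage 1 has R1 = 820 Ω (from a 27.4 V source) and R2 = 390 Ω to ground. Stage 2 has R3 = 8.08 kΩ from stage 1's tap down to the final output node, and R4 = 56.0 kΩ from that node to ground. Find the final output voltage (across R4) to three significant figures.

V_out ≈ 7.69 V

Stage 2 presents R3+R4 = 64080 Ω as a load on stage 1's tap.
Stage 1's lower leg becomes R2‖(R3+R4) = 387.6 Ω, so V_mid = 27.4 × 387.6/1208 = 8.795 V.
Stage 2 is itself unloaded: V_out = V_mid × R4/(R3+R4) = 8.795 × 56000/64080 = 7.69 V.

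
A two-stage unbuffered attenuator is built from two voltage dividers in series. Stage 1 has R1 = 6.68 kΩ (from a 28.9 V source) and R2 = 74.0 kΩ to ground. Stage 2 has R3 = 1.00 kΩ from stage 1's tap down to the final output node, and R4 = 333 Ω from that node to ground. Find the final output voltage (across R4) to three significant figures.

V_out ≈ 1.18 V

Stage 2 presents R3+R4 = 1333 Ω as a load on stage 1's tap.
Stage 1's lower leg becomes R2‖(R3+R4) = 1309 Ω, so V_mid = 28.9 × 1309/7989 = 4.737 V.
Stage 2 is itself unloaded: V_out = V_mid × R4/(R3+R4) = 4.737 × 333/1333 = 1.18 V.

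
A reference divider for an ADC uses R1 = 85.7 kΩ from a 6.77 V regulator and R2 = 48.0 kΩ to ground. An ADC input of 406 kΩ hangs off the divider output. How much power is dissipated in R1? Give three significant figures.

Total resistance from the source is R1 + (R2‖R_L) = 128.6 kΩ, so I = 6.77/128.6 kΩ = 0.05263 mA.
P = I²·R1 = (0.05263 mA)² × 85.7 kΩ = 0.237 mW.

P ≈ 0.237 mW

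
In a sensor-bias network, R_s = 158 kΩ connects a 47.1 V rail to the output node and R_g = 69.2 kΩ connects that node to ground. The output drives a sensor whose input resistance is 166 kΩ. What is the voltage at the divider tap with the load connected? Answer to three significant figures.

V_out ≈ 11.1 V

The load sits in parallel with R_g: R_g‖R_L = (69.2 × 166) / (69.2 + 166) = 48.84 kΩ.
V_out = 47.1 × 48.84 / (158 + 48.84) = 47.1 × 48.84/206.8 = 11.1 V.
(Unloaded it would have been 14.3 V.)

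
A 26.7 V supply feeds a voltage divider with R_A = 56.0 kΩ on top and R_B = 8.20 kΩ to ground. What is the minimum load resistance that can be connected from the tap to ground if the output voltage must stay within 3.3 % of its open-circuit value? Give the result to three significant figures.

Output resistance R_th = R_A‖R_B = (56.0 × 8.20)/64.20 = 7.153 kΩ.
The fractional drop is R_th/(R_th + R_L); requiring this ≤ 0.0330 gives R_L ≥ R_th(1/0.0330 − 1) = 7.153 × 29.30 = 210 kΩ.

R_L(min) ≈ 210 kΩ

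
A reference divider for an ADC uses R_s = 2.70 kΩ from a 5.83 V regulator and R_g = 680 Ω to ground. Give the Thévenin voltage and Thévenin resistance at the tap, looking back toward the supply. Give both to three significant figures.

V_th = 1.17 V, R_th = 543 Ω

V_th is the open-circuit tap voltage: 5.83 × 680/(2700 + 680) = 1.17 V.
With the supply zeroed, R_s and R_g appear in parallel from the tap: R_th = R_s‖R_g = (2700 × 680)/3380 = 543 Ω.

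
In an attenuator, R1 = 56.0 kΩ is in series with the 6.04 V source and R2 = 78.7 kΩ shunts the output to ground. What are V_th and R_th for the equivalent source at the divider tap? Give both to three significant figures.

V_th = 3.53 V, R_th = 32.7 kΩ

V_th is the open-circuit tap voltage: 6.04 × 78.7/(56.0 + 78.7) = 3.53 V.
With the supply zeroed, R1 and R2 appear in parallel from the tap: R_th = R1‖R2 = (56.0 × 78.7)/134.7 = 32.7 kΩ.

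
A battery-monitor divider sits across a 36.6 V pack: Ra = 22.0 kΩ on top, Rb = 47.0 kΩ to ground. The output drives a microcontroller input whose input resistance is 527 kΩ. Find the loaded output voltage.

V_out ≈ 24.2 V

The load sits in parallel with Rb: Rb‖R_L = (47.0 × 527) / (47.0 + 527) = 43.15 kΩ.
V_out = 36.6 × 43.15 / (22.0 + 43.15) = 36.6 × 43.15/65.15 = 24.2 V.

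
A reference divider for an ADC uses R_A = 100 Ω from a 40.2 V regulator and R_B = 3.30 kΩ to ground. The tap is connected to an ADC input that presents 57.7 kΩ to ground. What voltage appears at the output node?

V_out ≈ 39.0 V

The load sits in parallel with R_B: R_B‖R_L = (3300 × 57700) / (3300 + 57700) = 3121 Ω.
V_out = 40.2 × 3121 / (100 + 3121) = 40.2 × 3121/3221 = 39.0 V.
(Unloaded it would have been 39.0 V.)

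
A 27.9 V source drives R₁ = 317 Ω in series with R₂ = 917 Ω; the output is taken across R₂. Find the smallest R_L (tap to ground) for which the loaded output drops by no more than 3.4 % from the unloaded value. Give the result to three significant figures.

R_L(min) ≈ 6.69 kΩ

Output resistance R_th = R₁‖R₂ = (317 × 917)/1234 = 235.6 Ω.
The fractional drop is R_th/(R_th + R_L); requiring this ≤ 0.0340 gives R_L ≥ R_th(1/0.0340 − 1) = 235.6 × 28.41 = 6.69 kΩ.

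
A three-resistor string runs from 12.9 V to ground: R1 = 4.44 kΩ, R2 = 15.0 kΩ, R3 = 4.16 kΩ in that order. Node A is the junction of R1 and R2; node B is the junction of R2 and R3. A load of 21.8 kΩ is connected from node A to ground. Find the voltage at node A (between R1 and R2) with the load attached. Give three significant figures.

Below node A the series string R2+R3 = 19.16 kΩ sits in parallel with the 21.8 kΩ load: 10.20 kΩ.
V_A = 12.9 × 10.20/(4.44 + 10.20) = 8.99 V.

V ≈ 8.99 V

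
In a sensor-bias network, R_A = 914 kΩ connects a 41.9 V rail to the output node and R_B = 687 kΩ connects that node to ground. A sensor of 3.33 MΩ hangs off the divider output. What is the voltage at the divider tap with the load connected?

The load sits in parallel with R_B: R_B‖R_L = (687 × 3330) / (687 + 3330) = 569.5 kΩ.
V_out = 41.9 × 569.5 / (914 + 569.5) = 41.9 × 569.5/1484 = 16.1 V.
(Unloaded it would have been 18.0 V.)

V_out ≈ 16.1 V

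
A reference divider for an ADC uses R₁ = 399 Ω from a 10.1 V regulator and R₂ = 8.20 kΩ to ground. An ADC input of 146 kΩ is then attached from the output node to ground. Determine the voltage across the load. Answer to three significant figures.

V_out ≈ 9.61 V

The load sits in parallel with R₂: R₂‖R_L = (8200 × 146000) / (8200 + 146000) = 7764 Ω.
V_out = 10.1 × 7764 / (399 + 7764) = 10.1 × 7764/8163 = 9.61 V.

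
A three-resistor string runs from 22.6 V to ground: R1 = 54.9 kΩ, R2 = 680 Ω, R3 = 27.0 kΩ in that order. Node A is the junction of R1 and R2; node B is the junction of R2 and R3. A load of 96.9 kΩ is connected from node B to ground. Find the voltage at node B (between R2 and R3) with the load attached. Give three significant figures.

V ≈ 6.22 V

At node B, R3 is in parallel with the load: R3‖R_L = 21120 Ω.
Below node A the resistance is R2 + (R3‖R_L) = 21800 Ω, so V_A = 22.6 × 21800/76700 = 6.423 V.
Then V_B = V_A × (R3‖R_L)/(R2 + R3‖R_L) = 6.423 × 21120/21800 = 6.22 V.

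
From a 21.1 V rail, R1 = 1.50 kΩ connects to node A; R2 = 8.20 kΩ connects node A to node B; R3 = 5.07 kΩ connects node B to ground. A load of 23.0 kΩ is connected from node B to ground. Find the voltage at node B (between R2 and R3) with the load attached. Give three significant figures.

At node B, R3 is in parallel with the load: R3‖R_L = 4.154 kΩ.
Below node A the resistance is R2 + (R3‖R_L) = 12.35 kΩ, so V_A = 21.1 × 12.35/13.85 = 18.82 V.
Then V_B = V_A × (R3‖R_L)/(R2 + R3‖R_L) = 18.82 × 4.154/12.35 = 6.33 V.

V ≈ 6.33 V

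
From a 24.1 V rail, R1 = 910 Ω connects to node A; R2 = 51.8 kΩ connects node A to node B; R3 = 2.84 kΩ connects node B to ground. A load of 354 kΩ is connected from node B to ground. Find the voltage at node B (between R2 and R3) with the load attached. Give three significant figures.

At node B, R3 is in parallel with the load: R3‖R_L = 2817 Ω.
Below node A the resistance is R2 + (R3‖R_L) = 54620 Ω, so V_A = 24.1 × 54620/55530 = 23.71 V.
Then V_B = V_A × (R3‖R_L)/(R2 + R3‖R_L) = 23.71 × 2817/54620 = 1.22 V.

V ≈ 1.22 V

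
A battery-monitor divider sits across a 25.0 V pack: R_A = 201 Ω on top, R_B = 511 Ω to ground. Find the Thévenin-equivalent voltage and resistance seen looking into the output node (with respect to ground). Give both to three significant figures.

V_th is the open-circuit tap voltage: 25.0 × 511/(201 + 511) = 17.9 V.
With the supply zeroed, R_A and R_B appear in parallel from the tap: R_th = R_A‖R_B = (201 × 511)/712.0 = 144 Ω.

V_th = 17.9 V, R_th = 144 Ω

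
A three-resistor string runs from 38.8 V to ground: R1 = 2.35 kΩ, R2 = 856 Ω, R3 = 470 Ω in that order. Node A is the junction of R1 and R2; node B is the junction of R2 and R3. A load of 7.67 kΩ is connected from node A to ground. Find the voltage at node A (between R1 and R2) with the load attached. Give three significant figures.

Below node A the series string R2+R3 = 1326 Ω sits in parallel with the 7670 Ω load: 1131 Ω.
V_A = 38.8 × 1131/(2350 + 1131) = 12.6 V.

V ≈ 12.6 V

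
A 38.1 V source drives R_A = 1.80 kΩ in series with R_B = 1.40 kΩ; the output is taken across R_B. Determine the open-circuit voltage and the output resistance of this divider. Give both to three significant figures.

V_th = 16.7 V, R_th = 788 Ω

V_th is the open-circuit tap voltage: 38.1 × 1.40/(1.80 + 1.40) = 16.7 V.
With the supply zeroed, R_A and R_B appear in parallel from the tap: R_th = R_A‖R_B = (1.80 × 1.40)/3.200 = 788 Ω.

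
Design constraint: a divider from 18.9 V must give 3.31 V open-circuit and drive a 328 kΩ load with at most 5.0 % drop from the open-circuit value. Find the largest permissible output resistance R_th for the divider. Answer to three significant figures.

Loading drop = R_th/(R_th + R_L) ≤ 0.0500, so R_th ≤ R_L · ε/(1−ε) = 328 kΩ × 0.0500/0.9500 = 17.3 kΩ.
(Any R1, R2 with R2/(R1+R2) = 0.175 and R1‖R2 ≤ 17.3 kΩ will meet the spec.)

R_th ≤ 17.3 kΩ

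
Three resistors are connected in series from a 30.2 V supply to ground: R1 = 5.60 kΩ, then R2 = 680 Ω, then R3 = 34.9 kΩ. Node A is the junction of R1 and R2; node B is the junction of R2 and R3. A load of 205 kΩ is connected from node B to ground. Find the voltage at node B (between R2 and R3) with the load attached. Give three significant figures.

V ≈ 24.9 V

At node B, R3 is in parallel with the load: R3‖R_L = 29820 Ω.
Below node A the resistance is R2 + (R3‖R_L) = 30500 Ω, so V_A = 30.2 × 30500/36100 = 25.52 V.
Then V_B = V_A × (R3‖R_L)/(R2 + R3‖R_L) = 25.52 × 29820/30500 = 24.9 V.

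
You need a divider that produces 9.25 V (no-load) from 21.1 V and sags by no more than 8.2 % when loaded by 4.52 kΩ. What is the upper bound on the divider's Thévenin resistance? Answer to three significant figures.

Loading drop = R_th/(R_th + R_L) ≤ 0.0820, so R_th ≤ R_L · ε/(1−ε) = 4.52 kΩ × 0.0820/0.9180 = 404 Ω.
(Any R1, R2 with R2/(R1+R2) = 0.438 and R1‖R2 ≤ 404 Ω will meet the spec.)

R_th ≤ 404 Ω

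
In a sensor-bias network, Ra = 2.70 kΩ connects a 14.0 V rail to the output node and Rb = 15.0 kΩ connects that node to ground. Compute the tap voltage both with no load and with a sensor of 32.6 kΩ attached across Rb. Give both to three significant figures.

Open-circuit: V = 14.0 × 15.0/(2.70 + 15.0) = 11.9 V.
With the load, Rb becomes Rb‖R_L = 10.27 kΩ, so V = 14.0 × 10.27/12.97 = 11.1 V.

Unloaded: 11.9 V; loaded: 11.1 V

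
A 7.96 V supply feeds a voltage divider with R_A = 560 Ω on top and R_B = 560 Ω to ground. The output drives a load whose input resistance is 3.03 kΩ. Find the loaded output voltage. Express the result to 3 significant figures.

V_out ≈ 3.64 V

The load sits in parallel with R_B: R_B‖R_L = (560 × 3030) / (560 + 3030) = 472.6 Ω.
V_out = 7.96 × 472.6 / (560 + 472.6) = 7.96 × 472.6/1033 = 3.64 V.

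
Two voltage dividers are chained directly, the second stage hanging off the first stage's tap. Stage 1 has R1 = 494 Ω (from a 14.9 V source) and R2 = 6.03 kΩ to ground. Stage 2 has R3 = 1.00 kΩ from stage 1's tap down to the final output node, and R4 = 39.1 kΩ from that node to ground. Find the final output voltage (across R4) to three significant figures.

Stage 2 presents R3+R4 = 40100 Ω as a load on stage 1's tap.
Stage 1's lower leg becomes R2‖(R3+R4) = 5242 Ω, so V_mid = 14.9 × 5242/5736 = 13.62 V.
Stage 2 is itself unloaded: V_out = V_mid × R4/(R3+R4) = 13.62 × 39100/40100 = 13.3 V.

V_out ≈ 13.3 V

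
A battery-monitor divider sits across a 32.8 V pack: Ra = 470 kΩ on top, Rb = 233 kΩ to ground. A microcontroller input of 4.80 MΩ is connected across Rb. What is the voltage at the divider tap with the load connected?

The load sits in parallel with Rb: Rb‖R_L = (233 × 4800) / (233 + 4800) = 222.2 kΩ.
V_out = 32.8 × 222.2 / (470 + 222.2) = 32.8 × 222.2/692.2 = 10.5 V.

V_out ≈ 10.5 V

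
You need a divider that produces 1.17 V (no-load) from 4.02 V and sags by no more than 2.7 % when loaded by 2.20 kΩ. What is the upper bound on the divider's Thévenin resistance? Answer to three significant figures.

Loading drop = R_th/(R_th + R_L) ≤ 0.0270, so R_th ≤ R_L · ε/(1−ε) = 2.20 kΩ × 0.0270/0.9730 = 61.0 Ω.

R_th ≤ 61.0 Ω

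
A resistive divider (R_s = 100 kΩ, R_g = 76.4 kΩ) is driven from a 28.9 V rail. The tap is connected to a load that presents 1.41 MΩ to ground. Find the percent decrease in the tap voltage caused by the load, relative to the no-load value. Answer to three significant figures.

2.98 %

The divider's output (Thévenin) resistance is R_s‖R_g = 43.31 kΩ.
Fractional drop under load = R_th/(R_th + R_L) = 43.31 / (43.31 + 1410) = 0.02980.
So the output falls by 2.98 %.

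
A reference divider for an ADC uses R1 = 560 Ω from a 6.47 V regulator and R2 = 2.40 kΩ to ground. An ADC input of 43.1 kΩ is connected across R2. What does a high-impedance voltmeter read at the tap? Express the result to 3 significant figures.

V_out ≈ 5.19 V

The load sits in parallel with R2: R2‖R_L = (2400 × 43100) / (2400 + 43100) = 2273 Ω.
V_out = 6.47 × 2273 / (560 + 2273) = 6.47 × 2273/2833 = 5.19 V.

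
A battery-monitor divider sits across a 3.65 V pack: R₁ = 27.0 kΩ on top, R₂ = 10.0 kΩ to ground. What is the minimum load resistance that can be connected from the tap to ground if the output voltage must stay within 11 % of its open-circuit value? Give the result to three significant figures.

R_L(min) ≈ 59.0 kΩ

Output resistance R_th = R₁‖R₂ = (27.0 × 10.0)/37.00 = 7.297 kΩ.
The fractional drop is R_th/(R_th + R_L); requiring this ≤ 0.110 gives R_L ≥ R_th(1/0.110 − 1) = 7.297 × 8.091 = 59.0 kΩ.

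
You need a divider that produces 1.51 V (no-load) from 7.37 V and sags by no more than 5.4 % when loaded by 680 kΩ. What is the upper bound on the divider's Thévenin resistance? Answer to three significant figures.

R_th ≤ 38.8 kΩ

Loading drop = R_th/(R_th + R_L) ≤ 0.0540, so R_th ≤ R_L · ε/(1−ε) = 680 kΩ × 0.0540/0.9460 = 38.8 kΩ.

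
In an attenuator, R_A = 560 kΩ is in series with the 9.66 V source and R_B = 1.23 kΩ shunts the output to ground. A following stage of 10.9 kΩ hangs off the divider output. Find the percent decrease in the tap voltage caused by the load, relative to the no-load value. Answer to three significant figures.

Unloaded V = 9.66 × 1.23/561.2 = 0.021171 V.
Loaded: R_B‖R_L = 1.105 kΩ, giving V = 9.66 × 1.105/561.1 = 0.019028 V.
Drop = (0.021171 − 0.019028) / 0.021171 = 10.1 %.

10.1 %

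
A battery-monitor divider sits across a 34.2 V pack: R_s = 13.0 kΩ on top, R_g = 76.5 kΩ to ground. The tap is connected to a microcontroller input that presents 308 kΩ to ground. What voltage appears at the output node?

V_out ≈ 28.2 V

The load sits in parallel with R_g: R_g‖R_L = (76.5 × 308) / (76.5 + 308) = 61.28 kΩ.
V_out = 34.2 × 61.28 / (13.0 + 61.28) = 34.2 × 61.28/74.28 = 28.2 V.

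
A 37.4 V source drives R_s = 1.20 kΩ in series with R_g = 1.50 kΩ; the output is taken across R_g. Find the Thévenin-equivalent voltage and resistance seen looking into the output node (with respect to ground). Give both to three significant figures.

V_th is the open-circuit tap voltage: 37.4 × 1.50/(1.20 + 1.50) = 20.8 V.
With the supply zeroed, R_s and R_g appear in parallel from the tap: R_th = R_s‖R_g = (1.20 × 1.50)/2.700 = 667 Ω.

V_th = 20.8 V, R_th = 667 Ω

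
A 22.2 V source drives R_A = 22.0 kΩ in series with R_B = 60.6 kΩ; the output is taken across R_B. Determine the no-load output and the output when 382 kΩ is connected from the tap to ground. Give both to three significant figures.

Open-circuit: V = 22.2 × 60.6/(22.0 + 60.6) = 16.3 V.
With the load, R_B becomes R_B‖R_L = 52.30 kΩ, so V = 22.2 × 52.30/74.30 = 15.6 V.

Unloaded: 16.3 V; loaded: 15.6 V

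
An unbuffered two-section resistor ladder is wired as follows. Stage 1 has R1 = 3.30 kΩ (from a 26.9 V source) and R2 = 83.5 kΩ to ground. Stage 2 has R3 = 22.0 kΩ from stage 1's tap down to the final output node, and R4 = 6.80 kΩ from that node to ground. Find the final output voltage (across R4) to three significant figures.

Stage 2 presents R3+R4 = 28.80 kΩ as a load on stage 1's tap.
Stage 1's lower leg becomes R2‖(R3+R4) = 21.41 kΩ, so V_mid = 26.9 × 21.41/24.71 = 23.31 V.
Stage 2 is itself unloaded: V_out = V_mid × R4/(R3+R4) = 23.31 × 6.80/28.80 = 5.50 V.

V_out ≈ 5.50 V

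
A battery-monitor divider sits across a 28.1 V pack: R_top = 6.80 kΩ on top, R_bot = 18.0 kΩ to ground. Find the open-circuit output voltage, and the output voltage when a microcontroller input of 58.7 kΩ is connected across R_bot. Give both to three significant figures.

Open-circuit: V = 28.1 × 18.0/(6.80 + 18.0) = 20.4 V.
With the load, R_bot becomes R_bot‖R_L = 13.78 kΩ, so V = 28.1 × 13.78/20.58 = 18.8 V.

Unloaded: 20.4 V; loaded: 18.8 V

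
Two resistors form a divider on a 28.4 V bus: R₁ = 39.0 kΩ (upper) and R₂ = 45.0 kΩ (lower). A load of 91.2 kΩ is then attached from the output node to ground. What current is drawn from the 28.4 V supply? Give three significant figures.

I ≈ 0.411 mA

R₂‖R_L = 30.13 kΩ, so the source sees R₁ + R₂‖R_L = 69.13 kΩ.
I = 28.4 V / 69.13 kΩ = 0.411 mA.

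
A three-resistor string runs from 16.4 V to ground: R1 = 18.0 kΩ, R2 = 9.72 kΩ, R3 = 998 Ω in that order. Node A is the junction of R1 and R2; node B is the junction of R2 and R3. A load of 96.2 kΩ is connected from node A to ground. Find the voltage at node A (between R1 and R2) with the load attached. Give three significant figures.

Below node A the series string R2+R3 = 10720 Ω sits in parallel with the 96200 Ω load: 9644 Ω.
V_A = 16.4 × 9644/(18000 + 9644) = 5.72 V.

V ≈ 5.72 V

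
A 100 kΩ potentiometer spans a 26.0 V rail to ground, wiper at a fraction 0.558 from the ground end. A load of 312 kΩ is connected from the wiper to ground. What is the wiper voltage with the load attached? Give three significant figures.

V ≈ 13.4 V

The wiper splits the pot into (1−α)R = 44.20 kΩ above and αR = 55.80 kΩ below.
Lower section ‖ load = 47.33 kΩ.
V_wiper = 26.0 × 47.33/(44.20 + 47.33) = 13.4 V.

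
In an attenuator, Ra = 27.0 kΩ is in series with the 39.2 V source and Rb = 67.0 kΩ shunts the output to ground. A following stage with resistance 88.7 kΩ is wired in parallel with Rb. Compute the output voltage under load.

The load sits in parallel with Rb: Rb‖R_L = (67.0 × 88.7) / (67.0 + 88.7) = 38.17 kΩ.
V_out = 39.2 × 38.17 / (27.0 + 38.17) = 39.2 × 38.17/65.17 = 23.0 V.

V_out ≈ 23.0 V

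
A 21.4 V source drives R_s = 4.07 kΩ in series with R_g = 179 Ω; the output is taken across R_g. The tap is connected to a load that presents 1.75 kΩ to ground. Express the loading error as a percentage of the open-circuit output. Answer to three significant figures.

Unloaded V = 21.4 × 179/4249 = 0.90153 V.
Loaded: R_g‖R_L = 162.4 Ω, giving V = 21.4 × 162.4/4232 = 0.82108 V.
Drop = (0.90153 − 0.82108) / 0.90153 = 8.92 %.

8.92 %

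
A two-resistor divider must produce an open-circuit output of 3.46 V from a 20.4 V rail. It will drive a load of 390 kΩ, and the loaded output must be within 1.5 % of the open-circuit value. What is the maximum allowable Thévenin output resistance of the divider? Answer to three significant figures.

Loading drop = R_th/(R_th + R_L) ≤ 0.0150, so R_th ≤ R_L · ε/(1−ε) = 390 kΩ × 0.0150/0.9850 = 5.94 kΩ.

R_th ≤ 5.94 kΩ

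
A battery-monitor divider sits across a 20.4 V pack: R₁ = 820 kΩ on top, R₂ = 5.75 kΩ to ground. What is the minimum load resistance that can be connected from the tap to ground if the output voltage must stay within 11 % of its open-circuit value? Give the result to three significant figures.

R_L(min) ≈ 46.2 kΩ

Output resistance R_th = R₁‖R₂ = (820 × 5.75)/825.8 = 5.710 kΩ.
The fractional drop is R_th/(R_th + R_L); requiring this ≤ 0.110 gives R_L ≥ R_th(1/0.110 − 1) = 5.710 × 8.091 = 46.2 kΩ.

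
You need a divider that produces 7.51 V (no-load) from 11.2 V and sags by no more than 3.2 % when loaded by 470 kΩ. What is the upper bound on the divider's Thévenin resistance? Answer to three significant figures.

R_th ≤ 15.5 kΩ

Loading drop = R_th/(R_th + R_L) ≤ 0.0320, so R_th ≤ R_L · ε/(1−ε) = 470 kΩ × 0.0320/0.9680 = 15.5 kΩ.
(Any R1, R2 with R2/(R1+R2) = 0.671 and R1‖R2 ≤ 15.5 kΩ will meet the spec.)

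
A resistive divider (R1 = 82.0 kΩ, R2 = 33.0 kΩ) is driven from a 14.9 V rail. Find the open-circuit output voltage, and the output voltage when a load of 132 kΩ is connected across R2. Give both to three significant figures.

Unloaded: 4.28 V; loaded: 3.63 V

Open-circuit: V = 14.9 × 33.0/(82.0 + 33.0) = 4.28 V.
With the load, R2 becomes R2‖R_L = 26.40 kΩ, so V = 14.9 × 26.40/108.4 = 3.63 V.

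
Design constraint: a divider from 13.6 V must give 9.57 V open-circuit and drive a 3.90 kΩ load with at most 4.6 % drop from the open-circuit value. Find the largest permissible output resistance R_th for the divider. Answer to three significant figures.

R_th ≤ 188 Ω

Loading drop = R_th/(R_th + R_L) ≤ 0.0460, so R_th ≤ R_L · ε/(1−ε) = 3.90 kΩ × 0.0460/0.9540 = 188 Ω.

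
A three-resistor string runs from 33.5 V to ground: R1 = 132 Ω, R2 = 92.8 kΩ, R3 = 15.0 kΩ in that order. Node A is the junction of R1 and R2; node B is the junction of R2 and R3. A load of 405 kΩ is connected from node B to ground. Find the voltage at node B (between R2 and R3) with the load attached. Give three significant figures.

V ≈ 4.51 V

At node B, R3 is in parallel with the load: R3‖R_L = 14460 Ω.
Below node A the resistance is R2 + (R3‖R_L) = 107300 Ω, so V_A = 33.5 × 107300/107400 = 33.46 V.
Then V_B = V_A × (R3‖R_L)/(R2 + R3‖R_L) = 33.46 × 14460/107300 = 4.51 V.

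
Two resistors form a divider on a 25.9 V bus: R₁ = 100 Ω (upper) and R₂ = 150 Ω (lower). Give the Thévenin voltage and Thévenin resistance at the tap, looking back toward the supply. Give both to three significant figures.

V_th is the open-circuit tap voltage: 25.9 × 150/(100 + 150) = 15.5 V.
With the supply zeroed, R₁ and R₂ appear in parallel from the tap: R_th = R₁‖R₂ = (100 × 150)/250.0 = 60.0 Ω.

V_th = 15.5 V, R_th = 60.0 Ω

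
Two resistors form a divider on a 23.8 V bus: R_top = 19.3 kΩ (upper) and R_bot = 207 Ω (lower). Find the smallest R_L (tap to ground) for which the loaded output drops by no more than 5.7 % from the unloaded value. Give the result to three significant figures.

R_L(min) ≈ 3.39 kΩ

Output resistance R_th = R_top‖R_bot = (19300 × 207)/19510 = 204.8 Ω.
The fractional drop is R_th/(R_th + R_L); requiring this ≤ 0.0570 gives R_L ≥ R_th(1/0.0570 − 1) = 204.8 × 16.54 = 3.39 kΩ.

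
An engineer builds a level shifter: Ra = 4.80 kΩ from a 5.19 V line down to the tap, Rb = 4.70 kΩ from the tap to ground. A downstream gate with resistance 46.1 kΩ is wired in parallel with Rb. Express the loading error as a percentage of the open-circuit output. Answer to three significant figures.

The divider's output (Thévenin) resistance is Ra‖Rb = 2.375 kΩ.
Fractional drop under load = R_th/(R_th + R_L) = 2.375 / (2.375 + 46.1) = 0.04899.
So the output falls by 4.90 %.

4.90 %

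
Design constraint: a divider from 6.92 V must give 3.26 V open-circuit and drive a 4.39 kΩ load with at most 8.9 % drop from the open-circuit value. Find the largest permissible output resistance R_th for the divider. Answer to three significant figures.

Loading drop = R_th/(R_th + R_L) ≤ 0.0890, so R_th ≤ R_L · ε/(1−ε) = 4.39 kΩ × 0.0890/0.9110 = 429 Ω.
(Any R1, R2 with R2/(R1+R2) = 0.471 and R1‖R2 ≤ 429 Ω will meet the spec.)

R_th ≤ 429 Ω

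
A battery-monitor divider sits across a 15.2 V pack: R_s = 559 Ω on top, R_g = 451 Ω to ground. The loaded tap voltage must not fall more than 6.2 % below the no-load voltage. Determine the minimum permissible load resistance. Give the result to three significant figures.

R_L(min) ≈ 3.78 kΩ

Output resistance R_th = R_s‖R_g = (559 × 451)/1010 = 249.6 Ω.
The fractional drop is R_th/(R_th + R_L); requiring this ≤ 0.0620 gives R_L ≥ R_th(1/0.0620 − 1) = 249.6 × 15.13 = 3.78 kΩ.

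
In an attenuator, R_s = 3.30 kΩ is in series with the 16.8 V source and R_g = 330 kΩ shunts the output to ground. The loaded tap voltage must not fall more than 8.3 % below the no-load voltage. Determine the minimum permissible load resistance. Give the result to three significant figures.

Output resistance R_th = R_s‖R_g = (3.30 × 330)/333.3 = 3.267 kΩ.
The fractional drop is R_th/(R_th + R_L); requiring this ≤ 0.0830 gives R_L ≥ R_th(1/0.0830 − 1) = 3.267 × 11.05 = 36.1 kΩ.

R_L(min) ≈ 36.1 kΩ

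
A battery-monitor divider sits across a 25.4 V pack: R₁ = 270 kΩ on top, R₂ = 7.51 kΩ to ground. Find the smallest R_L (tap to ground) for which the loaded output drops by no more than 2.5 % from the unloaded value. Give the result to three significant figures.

Output resistance R_th = R₁‖R₂ = (270 × 7.51)/277.5 = 7.307 kΩ.
The fractional drop is R_th/(R_th + R_L); requiring this ≤ 0.0250 gives R_L ≥ R_th(1/0.0250 − 1) = 7.307 × 39.00 = 285 kΩ.

R_L(min) ≈ 285 kΩ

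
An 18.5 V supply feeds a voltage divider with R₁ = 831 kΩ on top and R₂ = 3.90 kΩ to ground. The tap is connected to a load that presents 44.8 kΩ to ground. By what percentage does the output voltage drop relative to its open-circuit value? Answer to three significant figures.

The divider's output (Thévenin) resistance is R₁‖R₂ = 3.882 kΩ.
Fractional drop under load = R_th/(R_th + R_L) = 3.882 / (3.882 + 44.8) = 0.07974.
So the output falls by 7.97 %.

7.97 %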